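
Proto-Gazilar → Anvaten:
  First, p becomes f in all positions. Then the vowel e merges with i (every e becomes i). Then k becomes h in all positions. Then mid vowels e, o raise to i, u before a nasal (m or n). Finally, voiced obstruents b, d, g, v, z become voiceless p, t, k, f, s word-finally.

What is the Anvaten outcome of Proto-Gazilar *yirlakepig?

Anvaten: *yirlakepig > yirlakefig > yirlakifig > yirlahifig > yirlahifik  (by unconditioned shift, vowel merger, unconditioned shift, final devoicing)

yirlahifik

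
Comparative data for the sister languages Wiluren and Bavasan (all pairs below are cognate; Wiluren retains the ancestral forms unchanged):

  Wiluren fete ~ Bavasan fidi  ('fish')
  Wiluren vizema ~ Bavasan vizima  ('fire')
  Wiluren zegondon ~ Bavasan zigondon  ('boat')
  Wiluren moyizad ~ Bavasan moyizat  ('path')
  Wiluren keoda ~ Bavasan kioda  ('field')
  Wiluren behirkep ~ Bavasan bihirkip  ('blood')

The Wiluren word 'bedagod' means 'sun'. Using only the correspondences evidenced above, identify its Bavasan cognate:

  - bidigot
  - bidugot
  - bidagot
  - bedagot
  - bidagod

fete ~ fidi, zegondon ~ zigondon — Wiluren e corresponds to Bavasan i after a consonant, before a consonant other than r, m, n, p, b, f, v.
moyizad ~ moyizat — Wiluren d corresponds to Bavasan t word-finally.
Applying these to Wiluren 'bedagod':
  bedagod → bidagod   (e→i after a consonant, before a consonant other than r, m, n, p, b, f, v)
  bidagod → bidagot   (d→t word-finally)
So the Bavasan cognate is 'bidagot'.

bidagot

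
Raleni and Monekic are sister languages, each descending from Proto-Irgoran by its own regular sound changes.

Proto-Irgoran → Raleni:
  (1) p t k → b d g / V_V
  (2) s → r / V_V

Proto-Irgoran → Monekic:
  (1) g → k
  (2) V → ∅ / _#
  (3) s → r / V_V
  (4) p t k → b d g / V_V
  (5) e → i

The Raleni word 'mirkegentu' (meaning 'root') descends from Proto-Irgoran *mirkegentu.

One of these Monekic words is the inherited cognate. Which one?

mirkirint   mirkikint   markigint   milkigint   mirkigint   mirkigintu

mirkigint

Monekic: *mirkegentu
  mirkegentu → mirkekentu   [unconditioned shift]
  mirkekentu → mirkekent   [apocope]
  mirkekent (rule 3 does not apply)
  mirkekent → mirkegent   [intervocalic voicing]
  mirkegent → mirkigint   [vowel merger]
  giving Monekic mirkigint.
Only 'mirkigint' matches the regular Monekic development of *mirkegentu.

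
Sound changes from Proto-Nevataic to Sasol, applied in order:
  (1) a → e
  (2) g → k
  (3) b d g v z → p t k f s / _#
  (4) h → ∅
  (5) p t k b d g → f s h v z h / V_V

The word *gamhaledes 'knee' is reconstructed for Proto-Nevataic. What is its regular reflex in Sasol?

Sasol: *gamhaledes > gemheledes > kemheledes > kemeledes > kemelezes  (by vowel merger, unconditioned shift, h-loss, intervocalic lenition)

kemelezes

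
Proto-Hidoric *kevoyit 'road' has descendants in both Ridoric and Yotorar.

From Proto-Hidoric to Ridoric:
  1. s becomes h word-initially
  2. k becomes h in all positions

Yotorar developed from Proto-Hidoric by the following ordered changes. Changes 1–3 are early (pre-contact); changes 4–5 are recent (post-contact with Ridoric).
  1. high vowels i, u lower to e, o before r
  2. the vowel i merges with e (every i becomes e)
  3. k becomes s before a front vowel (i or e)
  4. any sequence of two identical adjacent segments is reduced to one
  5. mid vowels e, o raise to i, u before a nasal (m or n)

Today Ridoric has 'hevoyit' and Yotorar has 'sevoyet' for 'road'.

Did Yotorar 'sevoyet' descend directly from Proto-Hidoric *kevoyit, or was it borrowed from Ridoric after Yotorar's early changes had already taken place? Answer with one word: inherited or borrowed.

inherited

If inherited, *kevoyit would pass through all of Yotorar's changes:
Yotorar: start from *kevoyit.
  rule 1: no change — kevoyit
  rule 2 (vowel merger): kevoyit → kevoyet
  rule 3 (palatalisation): kevoyet → sevoyet
  rule 4: no change — sevoyet
  rule 5: no change — sevoyet
  ⇒ Yotorar sevoyet
If borrowed from Ridoric 'hevoyit' after the early changes, it would undergo only the recent ones:
  rule 4 (degemination): no change (hevoyit)
  rule 5 (pre-nasal raising): no change (hevoyit)
  ⇒ as a loan: hevoyit
Yotorar 'sevoyet' matches the inherited outcome exactly, so it is an inherited cognate, not a loan.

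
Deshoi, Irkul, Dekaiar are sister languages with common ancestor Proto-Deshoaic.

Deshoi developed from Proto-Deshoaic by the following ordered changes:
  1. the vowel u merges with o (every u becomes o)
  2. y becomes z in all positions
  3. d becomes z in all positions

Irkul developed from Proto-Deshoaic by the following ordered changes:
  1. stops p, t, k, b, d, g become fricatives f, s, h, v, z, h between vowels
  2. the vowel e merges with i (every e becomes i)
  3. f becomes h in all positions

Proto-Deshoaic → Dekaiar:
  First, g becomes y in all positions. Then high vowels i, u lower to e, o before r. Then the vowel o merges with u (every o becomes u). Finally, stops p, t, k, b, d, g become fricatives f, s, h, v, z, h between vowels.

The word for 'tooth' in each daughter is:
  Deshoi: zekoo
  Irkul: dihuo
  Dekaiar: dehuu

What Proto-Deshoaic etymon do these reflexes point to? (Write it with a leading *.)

Position 5: Deshoi has o, Irkul has o, Dekaiar has u. Irkul preserves o here (none of its changes turn any other segment into o), so the proto-segment is *o.
Position 3: Deshoi has k, Irkul has h, Dekaiar has h. Deshoi preserves k here (none of its changes turn any other segment into k), so the proto-segment is *k.
This points to *dekuo. Verify forward in each daughter:
Deshoi: *dekuo > dekoo > zekoo  (by vowel merger, unconditioned shift)
Irkul: *dekuo > dehuo > dihuo  (by intervocalic lenition, vowel merger)
Dekaiar: *dekuo > dekuu > dehuu  (by vowel merger, intervocalic lenition)
Only *dekuo yields all of Deshoi zekoo, Irkul dihuo, Dekaiar dehuu.

*dekuo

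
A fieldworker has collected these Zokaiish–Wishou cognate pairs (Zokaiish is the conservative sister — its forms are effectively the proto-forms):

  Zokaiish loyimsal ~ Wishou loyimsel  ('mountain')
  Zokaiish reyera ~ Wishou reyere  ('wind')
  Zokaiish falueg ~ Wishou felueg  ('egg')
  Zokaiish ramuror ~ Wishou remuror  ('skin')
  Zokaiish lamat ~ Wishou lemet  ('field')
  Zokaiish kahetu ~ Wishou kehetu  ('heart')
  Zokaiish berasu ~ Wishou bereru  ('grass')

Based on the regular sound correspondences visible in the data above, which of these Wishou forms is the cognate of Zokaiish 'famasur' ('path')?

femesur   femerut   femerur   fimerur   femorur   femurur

femerur

ramuror ~ remuror, lamat ~ lemet — Zokaiish a corresponds to Wishou e after a consonant, before a nasal.
loyimsal ~ loyimsel, falueg ~ felueg — Zokaiish a corresponds to Wishou e after a consonant, before a consonant other than r, m, n, p, b, f, v.
berasu ~ bereru — Zokaiish s corresponds to Wishou r between vowels (before a back vowel).
Applying these to Zokaiish 'famasur':
  famasur → femasur   (a→e after a consonant, before a nasal)
  femasur → femesur   (a→e after a consonant, before a consonant other than r, m, n, p, b, f, v)
  femesur → femerur   (s→r between vowels (before a back vowel))
So the Wishou cognate is 'femerur'.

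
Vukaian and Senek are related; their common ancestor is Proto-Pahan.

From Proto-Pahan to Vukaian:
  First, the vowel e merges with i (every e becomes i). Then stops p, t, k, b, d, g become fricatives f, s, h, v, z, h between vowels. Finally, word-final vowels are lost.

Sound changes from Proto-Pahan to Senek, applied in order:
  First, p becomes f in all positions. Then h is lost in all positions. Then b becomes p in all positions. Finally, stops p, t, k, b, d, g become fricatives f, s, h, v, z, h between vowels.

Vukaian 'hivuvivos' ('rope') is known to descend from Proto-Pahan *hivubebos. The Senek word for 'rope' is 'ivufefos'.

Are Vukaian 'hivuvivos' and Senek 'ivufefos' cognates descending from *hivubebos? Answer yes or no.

Derive the expected Senek reflex of *hivubebos:
Senek: *hivubebos > ivubebos > ivupepos > ivufefos  (by h-loss, unconditioned shift, intervocalic lenition)
Senek 'ivufefos' matches the regular reflex exactly, so the pair is cognate.

yes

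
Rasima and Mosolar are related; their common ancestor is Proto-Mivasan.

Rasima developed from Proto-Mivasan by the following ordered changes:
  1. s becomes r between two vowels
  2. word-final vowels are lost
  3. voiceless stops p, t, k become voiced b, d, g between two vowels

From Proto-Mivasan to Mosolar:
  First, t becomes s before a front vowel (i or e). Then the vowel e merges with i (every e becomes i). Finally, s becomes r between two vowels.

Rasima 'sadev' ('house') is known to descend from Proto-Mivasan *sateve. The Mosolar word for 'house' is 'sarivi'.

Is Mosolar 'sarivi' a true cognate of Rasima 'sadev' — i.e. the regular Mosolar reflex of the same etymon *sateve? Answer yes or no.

yes

Derive the expected Mosolar reflex of *sateve:
Mosolar: start from *sateve.
  rule 1 (palatalisation): sateve → saseve
  rule 2 (vowel merger): saseve → sasivi
  rule 3 (rhotacism): sasivi → sarivi
  ⇒ Mosolar sarivi
Mosolar 'sarivi' matches the regular reflex exactly, so the pair is cognate.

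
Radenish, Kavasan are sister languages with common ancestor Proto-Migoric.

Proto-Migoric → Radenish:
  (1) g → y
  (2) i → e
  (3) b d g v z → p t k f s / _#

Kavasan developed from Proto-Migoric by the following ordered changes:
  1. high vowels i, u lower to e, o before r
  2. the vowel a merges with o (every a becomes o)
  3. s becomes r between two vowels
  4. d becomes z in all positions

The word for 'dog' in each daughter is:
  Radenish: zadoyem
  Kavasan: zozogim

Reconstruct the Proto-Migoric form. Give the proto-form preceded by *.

*zadogim

Position 6: Radenish has e, Kavasan has i. Kavasan preserves i here (none of its changes turn any other segment into i), so the proto-segment is *i.
Position 3: Radenish has d, Kavasan has z. Radenish preserves d here (none of its changes turn any other segment into d), so the proto-segment is *d.
Position 2: Radenish has a, Kavasan has o. Radenish preserves a here (none of its changes turn any other segment into a), so the proto-segment is *a.
This points to *zadogim. Verify forward in each daughter:
Radenish: *zadogim > zadoyim > zadoyem  (by unconditioned shift, vowel merger)
Kavasan: start from *zadogim.
  rule 1: no change — zadogim
  rule 2 (vowel merger): zadogim → zodogim
  rule 3: no change — zodogim
  rule 4 (unconditioned shift): zodogim → zozogim
  ⇒ Kavasan zozogim
Only *zadogim yields all of Radenish zadoyem, Kavasan zozogim.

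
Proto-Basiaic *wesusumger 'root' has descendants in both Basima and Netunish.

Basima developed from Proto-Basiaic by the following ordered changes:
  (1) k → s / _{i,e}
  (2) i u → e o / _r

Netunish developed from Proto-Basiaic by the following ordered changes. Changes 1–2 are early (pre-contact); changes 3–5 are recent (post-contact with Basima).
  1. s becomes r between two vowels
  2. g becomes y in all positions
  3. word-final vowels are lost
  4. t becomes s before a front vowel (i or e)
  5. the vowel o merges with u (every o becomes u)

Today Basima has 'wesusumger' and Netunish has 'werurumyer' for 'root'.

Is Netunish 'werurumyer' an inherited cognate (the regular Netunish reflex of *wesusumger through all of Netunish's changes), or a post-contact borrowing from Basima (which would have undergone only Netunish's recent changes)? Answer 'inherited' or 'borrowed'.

inherited

If inherited, *wesusumger would pass through all of Netunish's changes:
Netunish: start from *wesusumger.
  rule 1 (rhotacism): wesusumger → werurumger
  rule 2 (unconditioned shift): werurumger → werurumyer
  rule 3: no change — werurumyer
  rule 4: no change — werurumyer
  rule 5: no change — werurumyer
  ⇒ Netunish werurumyer
If borrowed from Basima 'wesusumger' after the early changes, it would undergo only the recent ones:
  rule 3 (apocope): no change (wesusumger)
  rule 4 (palatalisation): no change (wesusumger)
  rule 5 (vowel merger): no change (wesusumger)
  ⇒ as a loan: wesusumger
Netunish 'werurumyer' matches the inherited outcome exactly, so it is an inherited cognate, not a loan.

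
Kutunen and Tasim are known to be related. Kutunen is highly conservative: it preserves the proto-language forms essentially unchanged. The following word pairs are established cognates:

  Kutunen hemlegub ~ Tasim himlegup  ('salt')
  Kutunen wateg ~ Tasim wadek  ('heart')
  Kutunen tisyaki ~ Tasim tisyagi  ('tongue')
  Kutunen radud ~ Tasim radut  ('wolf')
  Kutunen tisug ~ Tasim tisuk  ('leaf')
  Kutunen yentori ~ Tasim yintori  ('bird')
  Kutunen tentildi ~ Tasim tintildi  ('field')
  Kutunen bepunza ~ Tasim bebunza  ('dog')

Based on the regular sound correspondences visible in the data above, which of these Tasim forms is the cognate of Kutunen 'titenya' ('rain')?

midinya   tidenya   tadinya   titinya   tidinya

wateg ~ wadek — Kutunen t corresponds to Tasim d between vowels (before a front vowel).
yentori ~ yintori, tentildi ~ tintildi — Kutunen e corresponds to Tasim i after a consonant, before a nasal.
Applying these to Kutunen 'titenya':
  titenya → tidenya   (t→d between vowels (before a front vowel))
  tidenya → tidinya   (e→i after a consonant, before a nasal)
So the Tasim cognate is 'tidinya'.

tidinya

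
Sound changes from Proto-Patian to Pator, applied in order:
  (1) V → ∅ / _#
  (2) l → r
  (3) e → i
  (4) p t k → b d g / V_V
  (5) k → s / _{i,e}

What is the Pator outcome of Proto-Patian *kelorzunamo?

Pator: *kelorzunamo
  kelorzunamo → kelorzunam   [apocope]
  kelorzunam → kerorzunam   [unconditioned shift]
  kerorzunam → kirorzunam   [vowel merger]
  kirorzunam (rule 4 does not apply)
  kirorzunam → sirorzunam   [palatalisation]
  giving Pator sirorzunam.

sirorzunam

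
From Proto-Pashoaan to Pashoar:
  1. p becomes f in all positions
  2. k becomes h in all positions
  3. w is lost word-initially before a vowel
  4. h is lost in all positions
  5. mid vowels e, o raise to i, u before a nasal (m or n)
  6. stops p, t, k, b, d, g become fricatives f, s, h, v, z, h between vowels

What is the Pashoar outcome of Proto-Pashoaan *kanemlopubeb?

animlofuveb

Pashoar: *kanemlopubeb > kanemlofubeb > hanemlofubeb > anemlofubeb > animlofubeb > animlofuveb  (by unconditioned shift, unconditioned shift, h-loss, pre-nasal raising, intervocalic lenition)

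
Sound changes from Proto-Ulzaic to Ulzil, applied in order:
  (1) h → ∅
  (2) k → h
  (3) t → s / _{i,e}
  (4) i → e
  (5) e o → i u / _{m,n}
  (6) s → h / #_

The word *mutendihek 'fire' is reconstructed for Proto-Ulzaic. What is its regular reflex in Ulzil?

Ulzil: *mutendihek
  mutendihek → mutendiek   [h-loss]
  mutendiek → mutendieh   [unconditioned shift]
  mutendieh → musendieh   [palatalisation]
  musendieh → musendeeh   [vowel merger]
  musendeeh → musindeeh   [pre-nasal raising]
  musindeeh (rule 6 does not apply)
  giving Ulzil musindeeh.

musindeeh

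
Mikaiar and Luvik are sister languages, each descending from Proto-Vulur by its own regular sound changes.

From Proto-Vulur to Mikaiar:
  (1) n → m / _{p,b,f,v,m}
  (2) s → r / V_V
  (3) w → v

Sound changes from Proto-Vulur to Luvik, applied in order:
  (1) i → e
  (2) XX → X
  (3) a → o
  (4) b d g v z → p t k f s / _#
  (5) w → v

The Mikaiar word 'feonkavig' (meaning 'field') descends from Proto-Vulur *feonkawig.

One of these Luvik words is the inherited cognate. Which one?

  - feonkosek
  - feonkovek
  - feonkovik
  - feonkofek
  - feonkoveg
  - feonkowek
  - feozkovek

Luvik: *feonkawig > feonkaweg > feonkoweg > feonkowek > feonkovek  (by vowel merger, vowel merger, final devoicing, unconditioned shift)
Among the options, 'feonkovek' alone shows every Luvik change applied in order.

feonkovek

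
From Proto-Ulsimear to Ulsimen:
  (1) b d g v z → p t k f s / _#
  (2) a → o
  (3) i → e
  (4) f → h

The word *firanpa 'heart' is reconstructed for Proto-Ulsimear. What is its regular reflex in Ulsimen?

heronpo

Ulsimen: start from *firanpa.
  rule 1: no change — firanpa
  rule 2 (vowel merger): firanpa → fironpo
  rule 3 (vowel merger): fironpo → feronpo
  rule 4 (unconditioned shift): feronpo → heronpo
  ⇒ Ulsimen heronpo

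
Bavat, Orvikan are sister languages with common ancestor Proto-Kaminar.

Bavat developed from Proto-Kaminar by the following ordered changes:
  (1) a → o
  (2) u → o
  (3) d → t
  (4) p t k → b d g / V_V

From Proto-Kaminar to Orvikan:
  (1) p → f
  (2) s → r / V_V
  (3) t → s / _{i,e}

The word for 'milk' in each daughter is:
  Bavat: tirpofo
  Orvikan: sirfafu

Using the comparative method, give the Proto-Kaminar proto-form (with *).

Position 1: Bavat has t, Orvikan has s. Taking the neighbouring segments as reconstructed: Bavat t could go back to *t or *d; Orvikan s could go back to *t or *s — the one source consistent with every daughter is *t.
Position 4: Bavat has p, Orvikan has f. Bavat preserves p here (none of its changes turn any other segment into p), so the proto-segment is *p.
Verify the candidate proto-form against each daughter:
Bavat: start from *tirpafu.
  rule 1 (vowel merger): tirpafu → tirpofu
  rule 2 (vowel merger): tirpofu → tirpofo
  rule 3: no change — tirpofo
  rule 4: no change — tirpofo
  ⇒ Bavat tirpofo
Orvikan: *tirpafu
  tirpafu → tirfafu   [unconditioned shift]
  tirfafu (rule 2 does not apply)
  tirfafu → sirfafu   [palatalisation]
  giving Orvikan sirfafu.
*tirpafu is the unique common source.

*tirpafu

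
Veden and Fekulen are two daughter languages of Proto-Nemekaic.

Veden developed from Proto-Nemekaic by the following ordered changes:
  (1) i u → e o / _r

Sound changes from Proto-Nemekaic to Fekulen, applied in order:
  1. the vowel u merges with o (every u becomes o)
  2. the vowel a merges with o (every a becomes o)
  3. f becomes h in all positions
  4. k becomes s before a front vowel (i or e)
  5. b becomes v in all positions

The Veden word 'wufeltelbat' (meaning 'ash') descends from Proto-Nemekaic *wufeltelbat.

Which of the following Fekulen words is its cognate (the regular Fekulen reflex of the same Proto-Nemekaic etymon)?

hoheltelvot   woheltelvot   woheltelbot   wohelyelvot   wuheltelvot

woheltelvot

Fekulen: *wufeltelbat
  wufeltelbat → wofeltelbat   [vowel merger]
  wofeltelbat → wofeltelbot   [vowel merger]
  wofeltelbot → woheltelbot   [unconditioned shift]
  woheltelbot (rule 4 does not apply)
  woheltelbot → woheltelvot   [unconditioned shift]
  giving Fekulen woheltelvot.
Only 'woheltelvot' matches the regular Fekulen development of *wufeltelbat.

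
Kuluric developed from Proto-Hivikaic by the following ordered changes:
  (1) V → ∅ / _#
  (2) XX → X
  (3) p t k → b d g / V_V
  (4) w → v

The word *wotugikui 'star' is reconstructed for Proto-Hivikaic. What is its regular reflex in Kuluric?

Kuluric: start from *wotugikui.
  rule 1 (apocope): wotugikui → wotugiku
  rule 2: no change — wotugiku
  rule 3 (intervocalic voicing): wotugiku → wodugigu
  rule 4 (unconditioned shift): wodugigu → vodugigu
  ⇒ Kuluric vodugigu

vodugigu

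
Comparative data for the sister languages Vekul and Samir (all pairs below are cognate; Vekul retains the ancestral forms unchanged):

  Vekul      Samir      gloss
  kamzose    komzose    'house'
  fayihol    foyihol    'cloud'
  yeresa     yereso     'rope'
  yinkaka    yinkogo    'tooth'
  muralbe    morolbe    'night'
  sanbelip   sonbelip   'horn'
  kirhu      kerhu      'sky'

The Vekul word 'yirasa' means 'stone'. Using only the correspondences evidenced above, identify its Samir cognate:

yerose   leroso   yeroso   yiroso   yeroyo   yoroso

kirhu ~ kerhu — Vekul i corresponds to Samir e after a consonant, before r.
fayihol ~ foyihol, yinkaka ~ yinkogo — Vekul a corresponds to Samir o after a consonant, before a consonant other than r, m, n, p, b, f, v.
yeresa ~ yereso, yinkaka ~ yinkogo — Vekul a corresponds to Samir o word-finally.
Applying these to Vekul 'yirasa':
  yirasa → yerasa   (i→e after a consonant, before r)
  yerasa → yerosa   (a→o after a consonant, before a consonant other than r, m, n, p, b, f, v)
  yerosa → yeroso   (a→o word-finally)
So the Samir cognate is 'yeroso'.

yeroso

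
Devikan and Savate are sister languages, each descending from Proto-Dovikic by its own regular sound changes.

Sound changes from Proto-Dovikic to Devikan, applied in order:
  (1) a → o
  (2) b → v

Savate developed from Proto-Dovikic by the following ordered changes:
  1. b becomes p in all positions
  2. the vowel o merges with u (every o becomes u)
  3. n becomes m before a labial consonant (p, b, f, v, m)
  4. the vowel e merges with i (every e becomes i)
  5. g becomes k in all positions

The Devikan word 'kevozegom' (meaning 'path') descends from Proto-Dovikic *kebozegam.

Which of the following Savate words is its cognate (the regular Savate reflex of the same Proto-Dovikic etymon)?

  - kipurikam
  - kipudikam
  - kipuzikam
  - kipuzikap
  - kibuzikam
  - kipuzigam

kipuzikam

Savate: *kebozegam
  kebozegam → kepozegam   [unconditioned shift]
  kepozegam → kepuzegam   [vowel merger]
  kepuzegam (rule 3 does not apply)
  kepuzegam → kipuzigam   [vowel merger]
  kipuzigam → kipuzikam   [unconditioned shift]
  giving Savate kipuzikam.
The other candidates each miss or misapply at least one Savate change.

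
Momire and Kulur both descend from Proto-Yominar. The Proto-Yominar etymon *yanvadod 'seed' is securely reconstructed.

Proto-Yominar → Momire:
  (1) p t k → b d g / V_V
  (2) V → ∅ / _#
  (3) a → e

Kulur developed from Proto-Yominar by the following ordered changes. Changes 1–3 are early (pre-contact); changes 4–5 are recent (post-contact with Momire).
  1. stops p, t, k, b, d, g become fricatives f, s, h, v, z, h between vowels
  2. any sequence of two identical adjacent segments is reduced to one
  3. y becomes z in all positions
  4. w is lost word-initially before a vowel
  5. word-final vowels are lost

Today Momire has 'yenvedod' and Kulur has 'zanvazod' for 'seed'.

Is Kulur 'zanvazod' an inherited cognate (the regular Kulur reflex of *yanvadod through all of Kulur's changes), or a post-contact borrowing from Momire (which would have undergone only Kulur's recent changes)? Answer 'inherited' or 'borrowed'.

inherited

If inherited, *yanvadod would pass through all of Kulur's changes:
Kulur: *yanvadod > yanvazod > zanvazod  (by intervocalic lenition, unconditioned shift)
If borrowed from Momire 'yenvedod' after the early changes, it would undergo only the recent ones:
  rule 4 (glide loss): no change (yenvedod)
  rule 5 (apocope): no change (yenvedod)
  ⇒ as a loan: yenvedod
Kulur 'zanvazod' matches the inherited outcome exactly, so it is an inherited cognate, not a loan.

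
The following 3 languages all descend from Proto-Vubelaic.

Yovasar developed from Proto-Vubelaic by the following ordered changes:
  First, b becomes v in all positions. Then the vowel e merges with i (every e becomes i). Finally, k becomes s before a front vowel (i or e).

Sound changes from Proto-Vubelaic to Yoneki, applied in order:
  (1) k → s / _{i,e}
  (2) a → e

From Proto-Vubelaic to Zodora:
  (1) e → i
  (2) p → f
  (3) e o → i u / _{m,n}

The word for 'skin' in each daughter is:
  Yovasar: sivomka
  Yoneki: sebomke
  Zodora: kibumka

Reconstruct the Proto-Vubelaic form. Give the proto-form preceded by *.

Position 1: Yovasar has s, Yoneki has s, Zodora has k. Zodora preserves k here (none of its changes turn any other segment into k), so the proto-segment is *k.
Position 4: Yovasar has o, Yoneki has o, Zodora has u. Yovasar preserves o here (none of its changes turn any other segment into o), so the proto-segment is *o.
This points to *kebomka. Verify forward in each daughter:
Yovasar: *kebomka > kevomka > kivomka > sivomka  (by unconditioned shift, vowel merger, palatalisation)
Yoneki: *kebomka > sebomka > sebomke  (by palatalisation, vowel merger)
Zodora: *kebomka
  kebomka → kibomka   [vowel merger]
  kibomka (rule 2 does not apply)
  kibomka → kibumka   [pre-nasal raising]
  giving Zodora kibumka.
Only *kebomka yields all of Yovasar sivomka, Yoneki sebomke, Zodora kibumka.

*kebomka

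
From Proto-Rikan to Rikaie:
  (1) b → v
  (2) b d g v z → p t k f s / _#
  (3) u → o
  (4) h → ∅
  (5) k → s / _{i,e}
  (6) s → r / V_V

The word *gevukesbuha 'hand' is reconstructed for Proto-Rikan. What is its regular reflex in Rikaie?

Rikaie: *gevukesbuha
  gevukesbuha → gevukesvuha   [unconditioned shift]
  gevukesvuha (rule 2 does not apply)
  gevukesvuha → gevokesvoha   [vowel merger]
  gevokesvoha → gevokesvoa   [h-loss]
  gevokesvoa → gevosesvoa   [palatalisation]
  gevosesvoa → gevoresvoa   [rhotacism]
  giving Rikaie gevoresvoa.

gevoresvoa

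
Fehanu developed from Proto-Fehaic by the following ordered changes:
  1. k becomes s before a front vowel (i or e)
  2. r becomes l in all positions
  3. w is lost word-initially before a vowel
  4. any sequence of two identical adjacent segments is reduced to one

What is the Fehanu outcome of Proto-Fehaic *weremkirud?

Fehanu: start from *weremkirud.
  rule 1 (palatalisation): weremkirud → weremsirud
  rule 2 (unconditioned shift): weremsirud → welemsilud
  rule 3 (glide loss): welemsilud → elemsilud
  rule 4: no change — elemsilud
  ⇒ Fehanu elemsilud

elemsilud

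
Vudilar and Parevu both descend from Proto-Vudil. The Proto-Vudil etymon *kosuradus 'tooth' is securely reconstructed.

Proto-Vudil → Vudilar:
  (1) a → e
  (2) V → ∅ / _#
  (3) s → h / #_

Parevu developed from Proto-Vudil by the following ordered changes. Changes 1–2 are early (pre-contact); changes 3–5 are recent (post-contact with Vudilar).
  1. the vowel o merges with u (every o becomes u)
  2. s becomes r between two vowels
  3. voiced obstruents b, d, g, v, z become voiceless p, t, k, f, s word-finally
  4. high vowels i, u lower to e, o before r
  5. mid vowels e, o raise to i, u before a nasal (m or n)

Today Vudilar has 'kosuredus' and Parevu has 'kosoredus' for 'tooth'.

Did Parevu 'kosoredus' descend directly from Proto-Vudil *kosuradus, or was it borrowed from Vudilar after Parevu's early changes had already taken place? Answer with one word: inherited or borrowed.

borrowed

If inherited, *kosuradus would pass through all of Parevu's changes:
Parevu: start from *kosuradus.
  rule 1 (vowel merger): kosuradus → kusuradus
  rule 2 (rhotacism): kusuradus → kururadus
  rule 3: no change — kururadus
  rule 4 (pre-rhotic lowering): kururadus → kororadus
  rule 5: no change — kororadus
  ⇒ Parevu kororadus
If borrowed from Vudilar 'kosuredus' after the early changes, it would undergo only the recent ones:
  rule 3 (final devoicing): no change (kosuredus)
  rule 4 (pre-rhotic lowering): kosuredus → kosoredus
  rule 5 (pre-nasal raising): no change (kosoredus)
  ⇒ as a loan: kosoredus
Parevu 'kosoredus' matches the loan outcome 'kosoredus', not the inherited 'kororadus' — it skipped the early Parevu changes, so it was borrowed from Vudilar.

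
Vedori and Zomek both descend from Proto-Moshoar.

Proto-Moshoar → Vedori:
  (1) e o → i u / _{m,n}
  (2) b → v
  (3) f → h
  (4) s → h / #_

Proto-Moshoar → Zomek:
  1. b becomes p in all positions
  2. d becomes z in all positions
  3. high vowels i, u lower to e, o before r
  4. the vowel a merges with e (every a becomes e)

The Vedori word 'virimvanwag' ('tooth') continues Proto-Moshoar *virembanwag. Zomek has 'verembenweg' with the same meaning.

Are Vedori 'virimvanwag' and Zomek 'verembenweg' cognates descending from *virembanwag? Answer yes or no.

Derive the expected Zomek reflex of *virembanwag:
Zomek: *virembanwag
  virembanwag → virempanwag   [unconditioned shift]
  virempanwag (rule 2 does not apply)
  virempanwag → verempanwag   [pre-rhotic lowering]
  verempanwag → verempenweg   [vowel merger]
  giving Zomek verempenweg.
The regular Zomek reflex would be 'verempenweg', but the attested form is 'verembenweg'. The correspondence is irregular, so they are not cognates (the Zomek form has a different source).

no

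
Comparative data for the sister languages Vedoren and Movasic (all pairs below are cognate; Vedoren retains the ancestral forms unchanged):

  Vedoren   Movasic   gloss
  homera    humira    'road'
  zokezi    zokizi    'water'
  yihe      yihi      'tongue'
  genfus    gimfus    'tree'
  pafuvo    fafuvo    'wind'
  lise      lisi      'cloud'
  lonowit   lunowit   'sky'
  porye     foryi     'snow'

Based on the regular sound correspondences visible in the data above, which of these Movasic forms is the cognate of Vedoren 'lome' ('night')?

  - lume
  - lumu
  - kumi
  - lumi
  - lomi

homera ~ humira — Vedoren o corresponds to Movasic u after a consonant, before a nasal.
yihe ~ yihi, lise ~ lisi — Vedoren e corresponds to Movasic i word-finally.
Applying these to Vedoren 'lome':
  lome → lume   (o→u after a consonant, before a nasal)
  lume → lumi   (e→i word-finally)
So the Movasic cognate is 'lumi'.

lumi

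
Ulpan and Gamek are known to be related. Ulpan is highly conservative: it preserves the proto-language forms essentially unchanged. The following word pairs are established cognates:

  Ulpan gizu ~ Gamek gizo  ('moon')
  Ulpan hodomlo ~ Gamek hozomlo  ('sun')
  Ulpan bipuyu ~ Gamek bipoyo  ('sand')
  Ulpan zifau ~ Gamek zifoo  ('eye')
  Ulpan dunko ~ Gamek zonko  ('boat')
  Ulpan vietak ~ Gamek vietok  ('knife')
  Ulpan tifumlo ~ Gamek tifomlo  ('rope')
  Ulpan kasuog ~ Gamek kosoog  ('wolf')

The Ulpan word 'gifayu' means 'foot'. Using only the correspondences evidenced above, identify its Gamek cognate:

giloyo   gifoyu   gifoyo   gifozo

gifoyo

vietak ~ vietok, kasuog ~ kosoog — Ulpan a corresponds to Gamek o after a consonant, before a consonant other than r, m, n, p, b, f, v.
gizu ~ gizo, bipuyu ~ bipoyo — Ulpan u corresponds to Gamek o word-finally.
Applying these to Ulpan 'gifayu':
  gifayu → gifoyu   (a→o after a consonant, before a consonant other than r, m, n, p, b, f, v)
  gifoyu → gifoyo   (u→o word-finally)
So the Gamek cognate is 'gifoyo'.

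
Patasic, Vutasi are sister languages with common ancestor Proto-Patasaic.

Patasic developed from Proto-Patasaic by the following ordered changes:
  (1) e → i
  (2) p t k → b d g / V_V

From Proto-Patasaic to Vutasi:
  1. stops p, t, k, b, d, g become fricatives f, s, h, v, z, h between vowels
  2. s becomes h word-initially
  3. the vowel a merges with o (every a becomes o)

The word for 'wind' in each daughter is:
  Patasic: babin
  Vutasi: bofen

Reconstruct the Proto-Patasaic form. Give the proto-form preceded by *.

*bapen

Position 4: Patasic has i, Vutasi has e. Vutasi preserves e here (none of its changes turn any other segment into e), so the proto-segment is *e.
Position 3: Patasic has b, Vutasi has f. Taking the neighbouring segments as reconstructed: Patasic b could go back to *p or *b; Vutasi f could go back to *p or *f — the one source consistent with every daughter is *p.
Position 2: Patasic has a, Vutasi has o. Patasic preserves a here (none of its changes turn any other segment into a), so the proto-segment is *a.
The remaining positions agree across the daughters. Check the candidate against every language:
Patasic: *bapen
  bapen → bapin   [vowel merger]
  bapin → babin   [intervocalic voicing]
  giving Patasic babin.
Vutasi: *bapen
  bapen → bafen   [intervocalic lenition]
  bafen (rule 2 does not apply)
  bafen → bofen   [vowel merger]
  giving Vutasi bofen.
Only *bapen yields all of Patasic babin, Vutasi bofen.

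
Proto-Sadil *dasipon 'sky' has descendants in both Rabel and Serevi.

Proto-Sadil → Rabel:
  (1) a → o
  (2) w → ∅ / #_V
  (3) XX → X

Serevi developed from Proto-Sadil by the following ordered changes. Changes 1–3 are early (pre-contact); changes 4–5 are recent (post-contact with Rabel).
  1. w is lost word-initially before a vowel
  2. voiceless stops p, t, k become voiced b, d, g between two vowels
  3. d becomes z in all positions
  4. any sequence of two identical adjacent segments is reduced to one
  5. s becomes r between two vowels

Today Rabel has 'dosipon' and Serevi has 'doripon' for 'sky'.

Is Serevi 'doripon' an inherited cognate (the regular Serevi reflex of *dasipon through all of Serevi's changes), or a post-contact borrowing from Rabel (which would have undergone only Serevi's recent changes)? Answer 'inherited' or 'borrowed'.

If inherited, *dasipon would pass through all of Serevi's changes:
Serevi: start from *dasipon.
  rule 1: no change — dasipon
  rule 2 (intervocalic voicing): dasipon → dasibon
  rule 3 (unconditioned shift): dasibon → zasibon
  rule 4: no change — zasibon
  rule 5 (rhotacism): zasibon → zaribon
  ⇒ Serevi zaribon
If borrowed from Rabel 'dosipon' after the early changes, it would undergo only the recent ones:
  rule 4 (degemination): no change (dosipon)
  rule 5 (rhotacism): dosipon → doripon
  ⇒ as a loan: doripon
Serevi 'doripon' matches the loan outcome 'doripon', not the inherited 'zaribon' — it skipped the early Serevi changes, so it was borrowed from Rabel.

borrowed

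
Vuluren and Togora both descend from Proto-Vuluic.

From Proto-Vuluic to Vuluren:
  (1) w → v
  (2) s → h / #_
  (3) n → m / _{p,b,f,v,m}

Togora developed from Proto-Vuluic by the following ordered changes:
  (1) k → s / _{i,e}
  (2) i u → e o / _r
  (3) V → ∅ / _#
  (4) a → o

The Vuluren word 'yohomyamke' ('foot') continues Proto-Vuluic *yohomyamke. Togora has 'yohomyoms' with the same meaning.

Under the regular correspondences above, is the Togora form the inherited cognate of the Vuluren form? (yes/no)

Derive the expected Togora reflex of *yohomyamke:
Togora: *yohomyamke
  yohomyamke → yohomyamse   [palatalisation]
  yohomyamse (rule 2 does not apply)
  yohomyamse → yohomyams   [apocope]
  yohomyams → yohomyoms   [vowel merger]
  giving Togora yohomyoms.
Togora 'yohomyoms' matches the regular reflex exactly, so the pair is cognate.

yes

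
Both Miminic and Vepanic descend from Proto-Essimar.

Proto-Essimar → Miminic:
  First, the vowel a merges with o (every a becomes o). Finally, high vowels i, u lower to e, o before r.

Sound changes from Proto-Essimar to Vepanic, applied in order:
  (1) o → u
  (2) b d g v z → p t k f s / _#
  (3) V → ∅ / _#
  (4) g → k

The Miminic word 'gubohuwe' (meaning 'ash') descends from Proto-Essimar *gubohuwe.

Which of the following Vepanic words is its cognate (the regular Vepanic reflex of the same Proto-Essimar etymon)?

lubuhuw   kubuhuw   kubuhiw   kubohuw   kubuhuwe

Vepanic: start from *gubohuwe.
  rule 1 (vowel merger): gubohuwe → gubuhuwe
  rule 2: no change — gubuhuwe
  rule 3 (apocope): gubuhuwe → gubuhuw
  rule 4 (unconditioned shift): gubuhuw → kubuhuw
  ⇒ Vepanic kubuhuw
Among the options, 'kubuhuw' alone shows every Vepanic change applied in order.

kubuhuw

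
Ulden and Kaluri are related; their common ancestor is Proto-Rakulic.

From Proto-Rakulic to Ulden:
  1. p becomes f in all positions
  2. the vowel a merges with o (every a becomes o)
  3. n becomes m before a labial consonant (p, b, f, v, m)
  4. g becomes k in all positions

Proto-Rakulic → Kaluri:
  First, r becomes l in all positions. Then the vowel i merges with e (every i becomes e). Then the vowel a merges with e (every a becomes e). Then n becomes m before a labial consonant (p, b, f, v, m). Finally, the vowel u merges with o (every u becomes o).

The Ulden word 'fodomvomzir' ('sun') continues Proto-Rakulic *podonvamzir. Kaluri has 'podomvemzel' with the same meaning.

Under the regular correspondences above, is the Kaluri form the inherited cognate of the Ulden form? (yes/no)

Derive the expected Kaluri reflex of *podonvamzir:
Kaluri: *podonvamzir > podonvamzil > podonvamzel > podonvemzel > podomvemzel  (by unconditioned shift, vowel merger, vowel merger, nasal place assimilation)
Kaluri 'podomvemzel' matches the regular reflex exactly, so the pair is cognate.

yes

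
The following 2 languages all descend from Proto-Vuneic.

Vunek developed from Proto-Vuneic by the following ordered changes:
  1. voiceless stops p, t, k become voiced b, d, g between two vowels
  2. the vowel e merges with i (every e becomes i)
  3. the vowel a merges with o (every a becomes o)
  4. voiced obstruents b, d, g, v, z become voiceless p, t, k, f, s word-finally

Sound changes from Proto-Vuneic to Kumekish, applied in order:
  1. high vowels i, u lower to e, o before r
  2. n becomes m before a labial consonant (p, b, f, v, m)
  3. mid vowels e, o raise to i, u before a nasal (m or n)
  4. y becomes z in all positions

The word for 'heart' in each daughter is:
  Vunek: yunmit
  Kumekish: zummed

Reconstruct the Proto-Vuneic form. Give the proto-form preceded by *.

Position 6: Vunek has t, Kumekish has d. Kumekish preserves d here (none of its changes turn any other segment into d), so the proto-segment is *d.
Position 5: Vunek has i, Kumekish has e. Taking the neighbouring segments as reconstructed: Vunek i could go back to *e or *i; Kumekish e can only go back to *e — the one source consistent with every daughter is *e.
Verify the candidate proto-form against each daughter:
Vunek: *yunmed > yunmid > yunmit  (by vowel merger, final devoicing)
Kumekish: start from *yunmed.
  rule 1: no change — yunmed
  rule 2 (nasal place assimilation): yunmed → yummed
  rule 3: no change — yummed
  rule 4 (unconditioned shift): yummed → zummed
  ⇒ Kumekish zummed
Only *yunmed yields all of Vunek yunmit, Kumekish zummed.

*yunmed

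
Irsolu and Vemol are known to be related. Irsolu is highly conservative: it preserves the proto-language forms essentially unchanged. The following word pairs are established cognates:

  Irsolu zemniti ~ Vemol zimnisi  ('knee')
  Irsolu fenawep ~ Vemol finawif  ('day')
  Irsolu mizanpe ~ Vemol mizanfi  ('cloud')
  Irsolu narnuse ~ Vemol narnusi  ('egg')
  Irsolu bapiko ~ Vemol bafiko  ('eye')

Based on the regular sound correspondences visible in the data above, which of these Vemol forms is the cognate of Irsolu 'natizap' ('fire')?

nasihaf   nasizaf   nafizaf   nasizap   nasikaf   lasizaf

zemniti ~ zimnisi — Irsolu t corresponds to Vemol s between vowels (before a front vowel).
fenawep ~ finawif — Irsolu p corresponds to Vemol f word-finally.
Applying these to Irsolu 'natizap':
  natizap → nasizap   (t→s between vowels (before a front vowel))
  nasizap → nasizaf   (p→f word-finally)
So the Vemol cognate is 'nasizaf'.

nasizaf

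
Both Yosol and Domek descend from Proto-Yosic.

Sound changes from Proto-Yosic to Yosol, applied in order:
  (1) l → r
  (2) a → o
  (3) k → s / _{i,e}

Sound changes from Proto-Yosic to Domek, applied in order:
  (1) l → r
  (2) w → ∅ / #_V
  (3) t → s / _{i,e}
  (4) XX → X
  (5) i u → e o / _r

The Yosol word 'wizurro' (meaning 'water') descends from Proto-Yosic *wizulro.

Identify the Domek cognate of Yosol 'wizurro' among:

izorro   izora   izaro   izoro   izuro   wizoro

izoro

Domek: start from *wizulro.
  rule 1 (unconditioned shift): wizulro → wizurro
  rule 2 (glide loss): wizurro → izurro
  rule 3: no change — izurro
  rule 4 (degemination): izurro → izuro
  rule 5 (pre-rhotic lowering): izuro → izoro
  ⇒ Domek izoro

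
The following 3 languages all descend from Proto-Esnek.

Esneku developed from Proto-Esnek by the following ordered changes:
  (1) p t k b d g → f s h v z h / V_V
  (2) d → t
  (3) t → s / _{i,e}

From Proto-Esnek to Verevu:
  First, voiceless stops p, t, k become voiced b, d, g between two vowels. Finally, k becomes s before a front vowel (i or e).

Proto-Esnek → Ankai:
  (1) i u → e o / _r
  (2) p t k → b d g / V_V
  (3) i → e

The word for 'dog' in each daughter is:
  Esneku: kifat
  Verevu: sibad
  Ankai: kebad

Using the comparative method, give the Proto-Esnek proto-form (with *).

Position 2: Esneku has i, Verevu has i, Ankai has e. Esneku preserves i here (none of its changes turn any other segment into i), so the proto-segment is *i.
Position 5: Esneku has t, Verevu has d, Ankai has d. Taking the neighbouring segments as reconstructed: Esneku t could go back to *t or *d; Verevu d can only go back to *d; Ankai d can only go back to *d — the one source consistent with every daughter is *d.
Position 3: Esneku has f, Verevu has b, Ankai has b. Taking the neighbouring segments as reconstructed: Esneku f could go back to *p or *f; Verevu b could go back to *p or *b; Ankai b could go back to *p or *b — the one source consistent with every daughter is *p.
Continuing position by position gives *kipad; check it forward:
Esneku: *kipad > kifad > kifat  (by intervocalic lenition, unconditioned shift)
Verevu: start from *kipad.
  rule 1 (intervocalic voicing): kipad → kibad
  rule 2 (palatalisation): kibad → sibad
  ⇒ Verevu sibad
Ankai: *kipad > kibad > kebad  (by intervocalic voicing, vowel merger)
No other proto-form is consistent with every reflex, so the reconstruction is *kipad.

*kipad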